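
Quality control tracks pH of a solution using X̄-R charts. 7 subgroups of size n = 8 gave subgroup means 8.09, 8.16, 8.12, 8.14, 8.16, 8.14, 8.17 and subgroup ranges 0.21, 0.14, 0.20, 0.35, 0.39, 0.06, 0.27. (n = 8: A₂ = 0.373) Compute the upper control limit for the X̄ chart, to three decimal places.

8.226

X̄̄ = (8.09 + 8.16 + 8.12 + 8.14 + 8.16 + 8.14 + 8.17) / 7 = 56.9800 / 7 = 8.1400
R̄ = (0.21 + 0.14 + 0.20 + 0.35 + 0.39 + 0.06 + 0.27) / 7 = 1.6200 / 7 = 0.2314
UCL = X̄̄ + A₂·R̄ = 8.1400 + 0.373 × 0.2314 = 8.2263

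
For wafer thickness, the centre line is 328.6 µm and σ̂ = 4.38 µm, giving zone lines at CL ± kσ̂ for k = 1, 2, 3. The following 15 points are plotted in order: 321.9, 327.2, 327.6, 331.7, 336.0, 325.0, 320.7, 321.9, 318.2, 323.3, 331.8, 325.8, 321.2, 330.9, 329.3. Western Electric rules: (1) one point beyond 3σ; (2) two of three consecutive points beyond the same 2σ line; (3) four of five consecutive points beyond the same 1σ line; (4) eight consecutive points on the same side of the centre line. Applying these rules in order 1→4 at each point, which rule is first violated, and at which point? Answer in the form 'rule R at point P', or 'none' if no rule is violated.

Zone of each point (C = within 1σ̂, B = 1σ̂–2σ̂, A = 2σ̂–3σ̂, * = beyond 3σ̂; sign = side of CL): 1:-B, 2:-C, 3:-C, 4:+C, 5:+B, 6:-C, 7:-B, 8:-B, 9:-A, 10:-B, 11:+C, 12:-C, 13:-B, 14:+C, 15:+C
Rule 3 (four of five consecutive points beyond the same 1σ limit) is satisfied at point 10.

rule 3 at point 10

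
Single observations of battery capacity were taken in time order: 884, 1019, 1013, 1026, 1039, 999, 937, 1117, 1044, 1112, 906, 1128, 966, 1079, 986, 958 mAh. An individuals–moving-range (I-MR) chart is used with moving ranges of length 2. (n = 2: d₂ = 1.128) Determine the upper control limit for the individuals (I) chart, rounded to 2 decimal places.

1264.02

X̄ = (884 + 1019 + 1013 + 1026 + 1039 + 999 + 937 + 1117 + 1044 + 1112 + 906 + 1128 + 966 + 1079 + 986 + 958) / 16 = 1013.3125
Moving ranges: 135, 6, 13, 13, 40, 62, 180, 73, 68, 206, 222, 162, 113, 93, 28; M̄R̄ = 1414.0000 / 15 = 94.2667
UCL = X̄ + 3·M̄R̄/d₂ = 1013.3125 + 3 × 94.2667 / 1.128 = 1264.0217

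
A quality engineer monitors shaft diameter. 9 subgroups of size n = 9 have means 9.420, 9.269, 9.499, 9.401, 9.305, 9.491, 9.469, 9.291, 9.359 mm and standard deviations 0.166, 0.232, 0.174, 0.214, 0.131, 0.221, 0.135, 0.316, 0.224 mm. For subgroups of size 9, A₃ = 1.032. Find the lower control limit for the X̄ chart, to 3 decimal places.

9.181

X̄̄ = (9.420 + 9.269 + 9.499 + 9.401 + 9.305 + 9.491 + 9.469 + 9.291 + 9.359) / 9 = 9.3893
s̄ = (0.166 + 0.232 + 0.174 + 0.214 + 0.131 + 0.221 + 0.135 + 0.316 + 0.224) / 9 = 0.2014
LCL = X̄̄ − A₃·s̄ = 9.3893 − 1.032 × 0.2014 = 9.1814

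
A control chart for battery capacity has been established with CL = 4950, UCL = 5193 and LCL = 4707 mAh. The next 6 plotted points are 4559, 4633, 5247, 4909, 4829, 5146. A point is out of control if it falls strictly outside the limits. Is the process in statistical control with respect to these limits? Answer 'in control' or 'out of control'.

Compare each point to [4707, 5193]: sample 1 = 4559 < LCL; sample 2 = 4633 < LCL; sample 3 = 5247 > UCL.

out of control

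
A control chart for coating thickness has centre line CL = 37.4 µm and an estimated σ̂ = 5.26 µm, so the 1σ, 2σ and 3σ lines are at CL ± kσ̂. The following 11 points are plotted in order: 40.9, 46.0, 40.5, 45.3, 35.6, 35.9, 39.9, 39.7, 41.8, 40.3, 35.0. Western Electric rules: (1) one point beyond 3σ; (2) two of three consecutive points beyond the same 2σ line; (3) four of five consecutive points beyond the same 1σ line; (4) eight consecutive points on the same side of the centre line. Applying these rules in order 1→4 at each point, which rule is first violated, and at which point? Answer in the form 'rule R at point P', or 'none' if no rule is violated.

none

Zone of each point (C = within 1σ̂, B = 1σ̂–2σ̂, A = 2σ̂–3σ̂, * = beyond 3σ̂; sign = side of CL): 1:+C, 2:+B, 3:+C, 4:+B, 5:-C, 6:-C, 7:+C, 8:+C, 9:+C, 10:+C, 11:-C
No rule fires across all 11 points.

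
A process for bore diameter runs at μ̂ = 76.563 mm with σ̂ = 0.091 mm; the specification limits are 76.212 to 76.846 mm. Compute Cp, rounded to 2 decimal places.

1.16

Cp = (USL − LSL) / (6σ̂) = (76.846 − 76.212) / (6 × 0.091) = 0.6340 / 0.5460 = 1.1612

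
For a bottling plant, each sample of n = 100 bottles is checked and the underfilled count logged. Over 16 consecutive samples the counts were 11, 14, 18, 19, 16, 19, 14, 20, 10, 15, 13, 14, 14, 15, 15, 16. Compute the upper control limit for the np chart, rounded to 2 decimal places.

p̄ = Σdᵢ / (k·n) = 243 / (16 × 100) = 0.15188
UCL = np̄ + 3·√(np̄(1−p̄)) = 15.1875 + 3 × √(15.1875×0.84813) = 15.1875 + 3 × 3.5890 = 25.9545

25.95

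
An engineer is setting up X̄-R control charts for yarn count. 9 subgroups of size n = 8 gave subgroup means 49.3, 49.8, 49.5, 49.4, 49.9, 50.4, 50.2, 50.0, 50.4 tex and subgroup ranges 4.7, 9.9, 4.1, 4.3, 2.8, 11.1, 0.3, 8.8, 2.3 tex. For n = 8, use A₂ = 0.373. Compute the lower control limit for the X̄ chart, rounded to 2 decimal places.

47.88

X̄̄ = (49.3 + 49.8 + 49.5 + 49.4 + 49.9 + 50.4 + 50.2 + 50.0 + 50.4) / 9 = 448.9000 / 9 = 49.8778
R̄ = (4.7 + 9.9 + 4.1 + 4.3 + 2.8 + 11.1 + 0.3 + 8.8 + 2.3) / 9 = 48.3000 / 9 = 5.3667
LCL = X̄̄ − A₂·R̄ = 49.8778 − 0.373 × 5.3667 = 47.8760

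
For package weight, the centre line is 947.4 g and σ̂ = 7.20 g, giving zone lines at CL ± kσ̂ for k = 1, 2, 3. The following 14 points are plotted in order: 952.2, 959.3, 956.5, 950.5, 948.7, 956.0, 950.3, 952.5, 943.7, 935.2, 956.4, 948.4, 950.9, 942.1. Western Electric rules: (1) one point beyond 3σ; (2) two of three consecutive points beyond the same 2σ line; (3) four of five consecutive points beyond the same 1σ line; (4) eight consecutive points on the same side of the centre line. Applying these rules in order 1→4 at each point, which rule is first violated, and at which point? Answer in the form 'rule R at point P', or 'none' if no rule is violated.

Zone of each point (C = within 1σ̂, B = 1σ̂–2σ̂, A = 2σ̂–3σ̂, * = beyond 3σ̂; sign = side of CL): 1:+C, 2:+B, 3:+B, 4:+C, 5:+C, 6:+B, 7:+C, 8:+C, 9:-C, 10:-B, 11:+B, 12:+C, 13:+C, 14:-C
Rule 4 (eight consecutive points on the same side of the centre line) is satisfied at point 8.

rule 4 at point 8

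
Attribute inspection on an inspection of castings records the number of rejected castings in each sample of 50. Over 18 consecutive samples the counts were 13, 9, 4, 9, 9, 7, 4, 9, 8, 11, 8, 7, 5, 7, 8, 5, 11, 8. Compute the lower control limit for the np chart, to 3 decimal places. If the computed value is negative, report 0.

p̄ = Σdᵢ / (k·n) = 142 / (18 × 50) = 0.15778
LCL = np̄ − 3·√(np̄(1−p̄)) = 7.8889 − 3 × 2.5776 = 0.1560

0.156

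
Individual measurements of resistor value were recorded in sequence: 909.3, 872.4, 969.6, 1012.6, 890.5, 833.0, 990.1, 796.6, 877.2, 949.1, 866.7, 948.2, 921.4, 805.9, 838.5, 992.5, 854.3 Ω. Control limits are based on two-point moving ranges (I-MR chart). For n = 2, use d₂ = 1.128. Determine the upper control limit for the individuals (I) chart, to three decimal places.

X̄ = (909.3 + 872.4 + 969.6 + 1012.6 + 890.5 + 833.0 + 990.1 + 796.6 + 877.2 + 949.1 + 866.7 + 948.2 + 921.4 + 805.9 + 838.5 + 992.5 + 854.3) / 17 = 901.6412
Moving ranges: 36.9, 97.2, 43.0, 122.1, 57.5, 157.1, 193.5, 80.6, 71.9, 82.4, 81.5, 26.8, 115.5, 32.6, 154.0, 138.2; M̄R̄ = 1490.8000 / 16 = 93.1750
UCL = X̄ + 3·M̄R̄/d₂ = 901.6412 + 3 × 93.1750 / 1.128 = 1149.4470

1149.447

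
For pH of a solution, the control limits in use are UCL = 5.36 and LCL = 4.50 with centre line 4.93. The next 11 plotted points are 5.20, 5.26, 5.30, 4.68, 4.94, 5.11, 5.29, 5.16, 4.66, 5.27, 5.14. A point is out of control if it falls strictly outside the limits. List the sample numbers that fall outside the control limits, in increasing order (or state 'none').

All 11 points lie within [4.50, 5.36].

none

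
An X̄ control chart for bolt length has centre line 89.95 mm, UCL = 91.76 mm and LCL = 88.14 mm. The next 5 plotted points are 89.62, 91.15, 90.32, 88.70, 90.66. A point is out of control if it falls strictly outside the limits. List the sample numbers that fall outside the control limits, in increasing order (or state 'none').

All 5 points lie within [88.14, 91.76].

none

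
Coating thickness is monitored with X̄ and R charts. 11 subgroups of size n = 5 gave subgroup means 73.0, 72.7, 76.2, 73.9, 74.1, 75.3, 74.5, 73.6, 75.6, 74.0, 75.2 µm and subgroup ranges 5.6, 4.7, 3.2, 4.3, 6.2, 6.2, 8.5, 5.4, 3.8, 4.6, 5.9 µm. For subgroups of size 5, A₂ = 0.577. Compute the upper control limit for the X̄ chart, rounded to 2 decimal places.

X̄̄ = (73.0 + 72.7 + 76.2 + 73.9 + 74.1 + 75.3 + 74.5 + 73.6 + 75.6 + 74.0 + 75.2) / 11 = 818.1000 / 11 = 74.3727
R̄ = (5.6 + 4.7 + 3.2 + 4.3 + 6.2 + 6.2 + 8.5 + 5.4 + 3.8 + 4.6 + 5.9) / 11 = 58.4000 / 11 = 5.3091
UCL = X̄̄ + A₂·R̄ = 74.3727 + 0.577 × 5.3091 = 77.4361

77.44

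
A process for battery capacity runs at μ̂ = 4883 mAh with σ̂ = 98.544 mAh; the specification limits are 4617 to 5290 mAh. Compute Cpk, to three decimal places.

0.900

Cpu = (USL − μ̂) / (3σ̂) = (5290 − 4883) / (3 × 98.544) = 1.3767; Cpl = (μ̂ − LSL) / (3σ̂) = (4883 − 4617) / (3 × 98.544) = 0.8998; Cpk = min(Cpu, Cpl) = 0.8998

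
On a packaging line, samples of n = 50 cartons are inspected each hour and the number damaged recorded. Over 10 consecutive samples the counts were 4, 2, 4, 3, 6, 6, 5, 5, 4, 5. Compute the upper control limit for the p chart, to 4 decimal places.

0.2082

p̄ = Σdᵢ / (k·n) = 44 / (10 × 50) = 0.08800
UCL = p̄ + 3·√(p̄(1−p̄)/n) = 0.08800 + 3 × √(0.08800×0.91200/50) = 0.08800 + 3 × 0.04006 = 0.20819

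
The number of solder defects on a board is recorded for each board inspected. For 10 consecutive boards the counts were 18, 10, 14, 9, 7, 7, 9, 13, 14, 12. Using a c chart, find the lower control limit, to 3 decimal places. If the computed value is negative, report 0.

c̄ = (18 + 10 + 14 + 9 + 7 + 7 + 9 + 13 + 14 + 12) / 10 = 113 / 10 = 11.3000
LCL = c̄ − 3√c̄ = 11.3000 − 3 × 3.3615 = 1.2154

1.215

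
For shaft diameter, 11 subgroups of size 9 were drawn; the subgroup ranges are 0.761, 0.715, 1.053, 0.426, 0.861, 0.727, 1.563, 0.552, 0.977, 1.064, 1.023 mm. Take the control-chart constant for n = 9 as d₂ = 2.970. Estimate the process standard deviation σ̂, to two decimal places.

0.30

R̄ = (0.761 + 0.715 + 1.053 + 0.426 + 0.861 + 0.727 + 1.563 + 0.552 + 0.977 + 1.064 + 1.023) / 11 = 0.8838
σ̂ = R̄ / d₂ = 0.8838 / 2.970 = 0.2976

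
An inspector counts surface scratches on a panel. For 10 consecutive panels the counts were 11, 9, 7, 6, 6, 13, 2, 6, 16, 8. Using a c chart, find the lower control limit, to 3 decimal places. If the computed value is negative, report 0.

0.000

c̄ = (11 + 9 + 7 + 6 + 6 + 13 + 2 + 6 + 16 + 8) / 10 = 84 / 10 = 8.4000
LCL = c̄ − 3√c̄ = 8.4000 − 3 × 2.8983 = -0.2948 → 0 (cannot be negative)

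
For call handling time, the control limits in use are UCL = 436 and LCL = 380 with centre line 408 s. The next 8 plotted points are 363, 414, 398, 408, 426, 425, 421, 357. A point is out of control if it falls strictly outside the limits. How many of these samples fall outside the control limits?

Compare each point to [380, 436]: sample 1 = 363 < LCL; sample 8 = 357 < LCL.

2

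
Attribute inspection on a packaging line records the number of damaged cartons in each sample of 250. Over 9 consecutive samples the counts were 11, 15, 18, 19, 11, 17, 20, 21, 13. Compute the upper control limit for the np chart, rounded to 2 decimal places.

27.76

p̄ = Σdᵢ / (k·n) = 145 / (9 × 250) = 0.06444
UCL = np̄ + 3·√(np̄(1−p̄)) = 16.1111 + 3 × √(16.1111×0.93556) = 16.1111 + 3 × 3.8824 = 27.7582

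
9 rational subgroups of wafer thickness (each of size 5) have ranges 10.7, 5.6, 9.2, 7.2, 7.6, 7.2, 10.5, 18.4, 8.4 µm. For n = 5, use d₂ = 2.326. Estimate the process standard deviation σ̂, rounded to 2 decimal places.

4.05

R̄ = (10.7 + 5.6 + 9.2 + 7.2 + 7.6 + 7.2 + 10.5 + 18.4 + 8.4) / 9 = 9.4222
σ̂ = R̄ / d₂ = 9.4222 / 2.326 = 4.0508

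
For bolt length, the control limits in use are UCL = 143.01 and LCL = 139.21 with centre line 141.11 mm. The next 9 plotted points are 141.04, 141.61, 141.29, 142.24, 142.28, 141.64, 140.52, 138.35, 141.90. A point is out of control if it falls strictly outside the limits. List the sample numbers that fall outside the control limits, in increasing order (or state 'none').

8

Compare each point to [139.21, 143.01]: sample 8 = 138.35 < LCL.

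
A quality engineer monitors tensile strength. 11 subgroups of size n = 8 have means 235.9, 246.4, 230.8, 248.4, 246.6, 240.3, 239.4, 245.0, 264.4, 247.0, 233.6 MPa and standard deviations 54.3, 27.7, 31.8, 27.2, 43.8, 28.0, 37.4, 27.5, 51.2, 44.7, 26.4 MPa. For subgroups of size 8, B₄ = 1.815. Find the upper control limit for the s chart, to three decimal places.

s̄ = (54.3 + 27.7 + 31.8 + 27.2 + 43.8 + 28.0 + 37.4 + 27.5 + 51.2 + 44.7 + 26.4) / 11 = 36.3636
UCL_s = B₄·s̄ = 1.815 × 36.3636 = 66.0000

66.000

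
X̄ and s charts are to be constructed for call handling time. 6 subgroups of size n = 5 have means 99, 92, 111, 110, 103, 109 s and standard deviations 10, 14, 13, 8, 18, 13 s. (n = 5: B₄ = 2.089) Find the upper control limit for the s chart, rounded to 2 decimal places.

26.46

s̄ = (10 + 14 + 13 + 8 + 18 + 13) / 6 = 12.6667
UCL_s = B₄·s̄ = 2.089 × 12.6667 = 26.4607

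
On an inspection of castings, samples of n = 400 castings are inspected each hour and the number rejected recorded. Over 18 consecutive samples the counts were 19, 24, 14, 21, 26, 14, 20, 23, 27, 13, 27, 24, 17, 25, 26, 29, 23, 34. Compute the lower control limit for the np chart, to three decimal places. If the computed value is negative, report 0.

8.715

p̄ = Σdᵢ / (k·n) = 406 / (18 × 400) = 0.05639
LCL = np̄ − 3·√(np̄(1−p̄)) = 22.5556 − 3 × 4.6134 = 8.7153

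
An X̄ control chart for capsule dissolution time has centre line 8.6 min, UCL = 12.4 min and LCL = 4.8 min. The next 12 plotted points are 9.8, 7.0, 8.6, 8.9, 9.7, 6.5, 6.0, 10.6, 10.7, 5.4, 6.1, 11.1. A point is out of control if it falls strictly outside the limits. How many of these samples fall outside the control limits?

0

All 12 points lie within [4.8, 12.4].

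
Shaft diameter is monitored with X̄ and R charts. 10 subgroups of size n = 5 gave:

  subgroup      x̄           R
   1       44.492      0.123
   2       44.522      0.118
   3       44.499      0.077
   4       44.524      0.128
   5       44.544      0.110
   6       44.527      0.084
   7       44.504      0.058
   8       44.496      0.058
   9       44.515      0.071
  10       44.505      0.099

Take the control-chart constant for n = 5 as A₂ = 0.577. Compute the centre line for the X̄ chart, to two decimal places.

44.51

X̄̄ = (44.492 + 44.522 + 44.499 + 44.524 + 44.544 + 44.527 + 44.504 + 44.496 + 44.515 + 44.505) / 10 = 445.1280 / 10 = 44.5128
CL = X̄̄ = 44.5128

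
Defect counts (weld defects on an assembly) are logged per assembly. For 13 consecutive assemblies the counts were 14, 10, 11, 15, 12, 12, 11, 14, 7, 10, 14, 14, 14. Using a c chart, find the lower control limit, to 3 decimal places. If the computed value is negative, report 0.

c̄ = (14 + 10 + 11 + 15 + 12 + 12 + 11 + 14 + 7 + 10 + 14 + 14 + 14) / 13 = 158 / 13 = 12.1538
LCL = c̄ − 3√c̄ = 12.1538 − 3 × 3.4862 = 1.6951

1.695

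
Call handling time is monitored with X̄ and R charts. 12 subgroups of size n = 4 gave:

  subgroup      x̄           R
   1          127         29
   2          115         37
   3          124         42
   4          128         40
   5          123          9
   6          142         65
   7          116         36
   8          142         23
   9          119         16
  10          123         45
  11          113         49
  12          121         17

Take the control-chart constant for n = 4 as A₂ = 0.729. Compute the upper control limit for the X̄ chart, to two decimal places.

X̄̄ = (127 + 115 + 124 + 128 + 123 + 142 + 116 + 142 + 119 + 123 + 113 + 121) / 12 = 1493.0000 / 12 = 124.4167
R̄ = (29 + 37 + 42 + 40 + 9 + 65 + 36 + 23 + 16 + 45 + 49 + 17) / 12 = 408.0000 / 12 = 34.0000
UCL = X̄̄ + A₂·R̄ = 124.4167 + 0.729 × 34.0000 = 149.2027

149.20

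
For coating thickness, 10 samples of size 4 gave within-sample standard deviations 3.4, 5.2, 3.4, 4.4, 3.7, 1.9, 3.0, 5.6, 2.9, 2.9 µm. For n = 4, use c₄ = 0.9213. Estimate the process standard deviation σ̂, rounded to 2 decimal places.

3.95

s̄ = (3.4 + 5.2 + 3.4 + 4.4 + 3.7 + 1.9 + 3.0 + 5.6 + 2.9 + 2.9) / 10 = 3.6400
σ̂ = s̄ / c₄ = 3.6400 / 0.9213 = 3.9509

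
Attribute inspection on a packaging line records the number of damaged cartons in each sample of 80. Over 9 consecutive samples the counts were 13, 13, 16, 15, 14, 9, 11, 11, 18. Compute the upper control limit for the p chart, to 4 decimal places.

p̄ = Σdᵢ / (k·n) = 120 / (9 × 80) = 0.16667
UCL = p̄ + 3·√(p̄(1−p̄)/n) = 0.16667 + 3 × √(0.16667×0.83333/80) = 0.16667 + 3 × 0.04167 = 0.29167

0.2917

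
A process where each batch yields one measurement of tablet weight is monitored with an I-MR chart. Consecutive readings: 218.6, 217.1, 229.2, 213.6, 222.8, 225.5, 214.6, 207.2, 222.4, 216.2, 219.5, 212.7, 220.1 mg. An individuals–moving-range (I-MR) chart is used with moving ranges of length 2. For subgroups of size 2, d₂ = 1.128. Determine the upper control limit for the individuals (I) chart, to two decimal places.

240.21

X̄ = (218.6 + 217.1 + 229.2 + 213.6 + 222.8 + 225.5 + 214.6 + 207.2 + 222.4 + 216.2 + 219.5 + 212.7 + 220.1) / 13 = 218.4231
Moving ranges: 1.5, 12.1, 15.6, 9.2, 2.7, 10.9, 7.4, 15.2, 6.2, 3.3, 6.8, 7.4; M̄R̄ = 98.3000 / 12 = 8.1917
UCL = X̄ + 3·M̄R̄/d₂ = 218.4231 + 3 × 8.1917 / 1.128 = 240.2094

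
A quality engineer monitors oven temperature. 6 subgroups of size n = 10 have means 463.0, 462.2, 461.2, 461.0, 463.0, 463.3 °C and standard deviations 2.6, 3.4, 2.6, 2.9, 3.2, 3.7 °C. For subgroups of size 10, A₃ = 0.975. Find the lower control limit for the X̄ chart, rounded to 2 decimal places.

X̄̄ = (463.0 + 462.2 + 461.2 + 461.0 + 463.0 + 463.3) / 6 = 462.2833
s̄ = (2.6 + 3.4 + 2.6 + 2.9 + 3.2 + 3.7) / 6 = 3.0667
LCL = X̄̄ − A₃·s̄ = 462.2833 − 0.975 × 3.0667 = 459.2933

459.29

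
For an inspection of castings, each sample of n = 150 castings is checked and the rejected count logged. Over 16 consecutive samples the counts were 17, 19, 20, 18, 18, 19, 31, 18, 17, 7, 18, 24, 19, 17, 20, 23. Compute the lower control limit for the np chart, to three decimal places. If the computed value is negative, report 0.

6.825

p̄ = Σdᵢ / (k·n) = 305 / (16 × 150) = 0.12708
LCL = np̄ − 3·√(np̄(1−p̄)) = 19.0625 − 3 × 4.0792 = 6.8249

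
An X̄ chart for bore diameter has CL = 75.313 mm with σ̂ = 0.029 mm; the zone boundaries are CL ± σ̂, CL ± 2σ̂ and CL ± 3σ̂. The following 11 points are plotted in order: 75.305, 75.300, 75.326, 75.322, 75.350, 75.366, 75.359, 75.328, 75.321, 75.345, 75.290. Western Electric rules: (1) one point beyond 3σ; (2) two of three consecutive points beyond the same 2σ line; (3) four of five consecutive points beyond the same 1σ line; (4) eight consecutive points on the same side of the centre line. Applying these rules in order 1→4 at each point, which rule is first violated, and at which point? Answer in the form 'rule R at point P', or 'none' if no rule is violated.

Zone of each point (C = within 1σ̂, B = 1σ̂–2σ̂, A = 2σ̂–3σ̂, * = beyond 3σ̂; sign = side of CL): 1:-C, 2:-C, 3:+C, 4:+C, 5:+B, 6:+B, 7:+B, 8:+C, 9:+C, 10:+B, 11:-C
Rule 4 (eight consecutive points on the same side of the centre line) is satisfied at point 10.

rule 4 at point 10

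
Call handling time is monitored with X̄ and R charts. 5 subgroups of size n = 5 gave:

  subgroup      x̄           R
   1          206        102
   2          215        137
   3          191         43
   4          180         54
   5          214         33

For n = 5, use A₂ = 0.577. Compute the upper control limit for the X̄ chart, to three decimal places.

243.783

X̄̄ = (206 + 215 + 191 + 180 + 214) / 5 = 1006.0000 / 5 = 201.2000
R̄ = (102 + 137 + 43 + 54 + 33) / 5 = 369.0000 / 5 = 73.8000
UCL = X̄̄ + A₂·R̄ = 201.2000 + 0.577 × 73.8000 = 243.7826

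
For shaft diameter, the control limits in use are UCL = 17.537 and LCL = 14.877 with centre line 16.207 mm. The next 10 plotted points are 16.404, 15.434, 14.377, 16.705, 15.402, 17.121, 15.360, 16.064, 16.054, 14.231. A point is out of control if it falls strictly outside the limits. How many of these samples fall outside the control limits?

Compare each point to [14.877, 17.537]: sample 3 = 14.377 < LCL; sample 10 = 14.231 < LCL.

2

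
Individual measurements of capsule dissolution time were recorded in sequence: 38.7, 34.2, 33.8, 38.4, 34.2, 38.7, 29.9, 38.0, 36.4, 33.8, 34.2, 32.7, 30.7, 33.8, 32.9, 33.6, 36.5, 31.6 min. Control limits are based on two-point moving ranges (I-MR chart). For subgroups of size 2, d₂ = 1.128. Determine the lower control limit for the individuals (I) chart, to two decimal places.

X̄ = (38.7 + 34.2 + 33.8 + 38.4 + 34.2 + 38.7 + 29.9 + 38.0 + 36.4 + 33.8 + 34.2 + 32.7 + 30.7 + 33.8 + 32.9 + 33.6 + 36.5 + 31.6) / 18 = 34.5611
Moving ranges: 4.5, 0.4, 4.6, 4.2, 4.5, 8.8, 8.1, 1.6, 2.6, 0.4, 1.5, 2.0, 3.1, 0.9, 0.7, 2.9, 4.9; M̄R̄ = 55.7000 / 17 = 3.2765
LCL = X̄ − 3·M̄R̄/d₂ = 34.5611 − 3 × 3.2765 / 1.128 = 25.8471

25.85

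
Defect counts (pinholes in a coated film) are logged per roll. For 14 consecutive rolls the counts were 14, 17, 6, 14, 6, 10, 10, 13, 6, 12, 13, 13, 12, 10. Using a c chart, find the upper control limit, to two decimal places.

c̄ = (14 + 17 + 6 + 14 + 6 + 10 + 10 + 13 + 6 + 12 + 13 + 13 + 12 + 10) / 14 = 156 / 14 = 11.1429
UCL = c̄ + 3√c̄ = 11.1429 + 3 × √11.1429 = 11.1429 + 3 × 3.3381 = 21.1571

21.16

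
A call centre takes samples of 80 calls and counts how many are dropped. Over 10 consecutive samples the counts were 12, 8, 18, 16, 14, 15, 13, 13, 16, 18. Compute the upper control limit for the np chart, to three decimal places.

p̄ = Σdᵢ / (k·n) = 143 / (10 × 80) = 0.17875
UCL = np̄ + 3·√(np̄(1−p̄)) = 14.3000 + 3 × √(14.3000×0.82125) = 14.3000 + 3 × 3.4269 = 24.5808

24.581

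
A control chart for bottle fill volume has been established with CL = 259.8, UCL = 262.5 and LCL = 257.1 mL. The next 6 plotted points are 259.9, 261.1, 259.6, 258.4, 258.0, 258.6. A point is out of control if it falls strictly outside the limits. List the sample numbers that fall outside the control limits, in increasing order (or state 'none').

All 6 points lie within [257.1, 262.5].

none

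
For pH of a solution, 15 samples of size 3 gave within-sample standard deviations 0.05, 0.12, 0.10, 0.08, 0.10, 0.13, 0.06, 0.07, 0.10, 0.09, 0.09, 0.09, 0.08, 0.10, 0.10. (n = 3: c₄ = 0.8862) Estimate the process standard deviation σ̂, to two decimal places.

s̄ = (0.05 + 0.12 + 0.10 + 0.08 + 0.10 + 0.13 + 0.06 + 0.07 + 0.10 + 0.09 + 0.09 + 0.09 + 0.08 + 0.10 + 0.10) / 15 = 0.0907
σ̂ = s̄ / c₄ = 0.0907 / 0.8862 = 0.1023

0.10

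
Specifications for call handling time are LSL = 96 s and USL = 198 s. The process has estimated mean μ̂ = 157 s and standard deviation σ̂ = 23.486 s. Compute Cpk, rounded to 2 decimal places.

Cpu = (USL − μ̂) / (3σ̂) = (198 − 157) / (3 × 23.486) = 0.5819; Cpl = (μ̂ − LSL) / (3σ̂) = (157 − 96) / (3 × 23.486) = 0.8658; Cpk = min(Cpu, Cpl) = 0.5819

0.58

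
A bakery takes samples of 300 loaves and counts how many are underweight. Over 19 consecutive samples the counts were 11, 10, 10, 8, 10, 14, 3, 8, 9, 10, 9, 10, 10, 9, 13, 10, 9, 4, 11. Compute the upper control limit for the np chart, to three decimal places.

p̄ = Σdᵢ / (k·n) = 178 / (19 × 300) = 0.03123
UCL = np̄ + 3·√(np̄(1−p̄)) = 9.3684 + 3 × √(9.3684×0.96877) = 9.3684 + 3 × 3.0126 = 18.4063

18.406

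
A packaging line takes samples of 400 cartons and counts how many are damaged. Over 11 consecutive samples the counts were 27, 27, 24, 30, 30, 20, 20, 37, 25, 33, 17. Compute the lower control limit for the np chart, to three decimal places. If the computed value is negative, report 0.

11.476

p̄ = Σdᵢ / (k·n) = 290 / (11 × 400) = 0.06591
LCL = np̄ − 3·√(np̄(1−p̄)) = 26.3636 − 3 × 4.9625 = 11.4762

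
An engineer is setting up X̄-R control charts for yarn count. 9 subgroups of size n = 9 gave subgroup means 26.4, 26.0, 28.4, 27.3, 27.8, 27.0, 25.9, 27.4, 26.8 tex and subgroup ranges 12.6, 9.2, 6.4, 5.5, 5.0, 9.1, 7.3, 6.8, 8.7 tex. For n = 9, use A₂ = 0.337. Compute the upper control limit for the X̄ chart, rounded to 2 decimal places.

X̄̄ = (26.4 + 26.0 + 28.4 + 27.3 + 27.8 + 27.0 + 25.9 + 27.4 + 26.8) / 9 = 243.0000 / 9 = 27.0000
R̄ = (12.6 + 9.2 + 6.4 + 5.5 + 5.0 + 9.1 + 7.3 + 6.8 + 8.7) / 9 = 70.6000 / 9 = 7.8444
UCL = X̄̄ + A₂·R̄ = 27.0000 + 0.337 × 7.8444 = 29.6436

29.64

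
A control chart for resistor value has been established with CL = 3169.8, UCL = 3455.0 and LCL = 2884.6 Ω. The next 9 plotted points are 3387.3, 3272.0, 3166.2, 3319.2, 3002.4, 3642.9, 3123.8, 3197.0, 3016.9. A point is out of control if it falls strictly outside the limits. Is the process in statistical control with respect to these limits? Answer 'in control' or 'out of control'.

out of control

Compare each point to [2884.6, 3455.0]: sample 6 = 3642.9 > UCL.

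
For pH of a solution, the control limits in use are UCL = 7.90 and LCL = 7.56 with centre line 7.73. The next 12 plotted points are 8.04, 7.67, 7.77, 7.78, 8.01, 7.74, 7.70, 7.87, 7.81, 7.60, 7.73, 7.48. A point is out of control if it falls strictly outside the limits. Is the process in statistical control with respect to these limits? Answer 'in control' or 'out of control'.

out of control

Compare each point to [7.56, 7.90]: sample 1 = 8.04 > UCL; sample 5 = 8.01 > UCL; sample 12 = 7.48 < LCL.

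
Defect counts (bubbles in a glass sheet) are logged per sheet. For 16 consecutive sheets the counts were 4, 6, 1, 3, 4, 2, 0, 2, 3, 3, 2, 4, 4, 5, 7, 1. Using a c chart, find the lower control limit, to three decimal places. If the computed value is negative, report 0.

0.000

c̄ = (4 + 6 + 1 + 3 + 4 + 2 + 0 + 2 + 3 + 3 + 2 + 4 + 4 + 5 + 7 + 1) / 16 = 51 / 16 = 3.1875
LCL = c̄ − 3√c̄ = 3.1875 − 3 × 1.7854 = -2.1686 → 0 (cannot be negative)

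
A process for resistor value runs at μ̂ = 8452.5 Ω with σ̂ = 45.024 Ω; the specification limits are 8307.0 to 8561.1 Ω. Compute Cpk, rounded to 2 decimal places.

Cpu = (USL − μ̂) / (3σ̂) = (8561.1 − 8452.5) / (3 × 45.024) = 0.8040; Cpl = (μ̂ − LSL) / (3σ̂) = (8452.5 − 8307.0) / (3 × 45.024) = 1.0772; Cpk = min(Cpu, Cpl) = 0.8040

0.80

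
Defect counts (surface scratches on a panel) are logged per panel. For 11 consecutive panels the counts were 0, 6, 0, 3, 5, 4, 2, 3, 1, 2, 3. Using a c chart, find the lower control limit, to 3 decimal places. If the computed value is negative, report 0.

0.000

c̄ = (0 + 6 + 0 + 3 + 5 + 4 + 2 + 3 + 1 + 2 + 3) / 11 = 29 / 11 = 2.6364
LCL = c̄ − 3√c̄ = 2.6364 − 3 × 1.6237 = -2.2347 → 0 (cannot be negative)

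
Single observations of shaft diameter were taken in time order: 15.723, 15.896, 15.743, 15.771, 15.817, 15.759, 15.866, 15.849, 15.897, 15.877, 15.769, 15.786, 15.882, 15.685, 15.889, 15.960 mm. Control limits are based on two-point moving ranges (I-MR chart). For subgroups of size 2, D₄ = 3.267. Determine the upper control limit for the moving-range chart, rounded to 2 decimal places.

Moving ranges: 0.173, 0.153, 0.028, 0.046, 0.058, 0.107, 0.017, 0.048, 0.020, 0.108, 0.017, 0.096, 0.197, 0.204, 0.071; M̄R̄ = 1.3430 / 15 = 0.0895
UCL_MR = D₄·M̄R̄ = 3.267 × 0.0895 = 0.2925

0.29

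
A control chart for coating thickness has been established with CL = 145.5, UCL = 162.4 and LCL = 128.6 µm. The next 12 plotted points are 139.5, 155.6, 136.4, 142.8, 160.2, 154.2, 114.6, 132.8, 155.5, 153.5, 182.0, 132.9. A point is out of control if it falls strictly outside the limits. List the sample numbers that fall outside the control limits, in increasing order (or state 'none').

7, 11

Compare each point to [128.6, 162.4]: sample 7 = 114.6 < LCL; sample 11 = 182.0 > UCL.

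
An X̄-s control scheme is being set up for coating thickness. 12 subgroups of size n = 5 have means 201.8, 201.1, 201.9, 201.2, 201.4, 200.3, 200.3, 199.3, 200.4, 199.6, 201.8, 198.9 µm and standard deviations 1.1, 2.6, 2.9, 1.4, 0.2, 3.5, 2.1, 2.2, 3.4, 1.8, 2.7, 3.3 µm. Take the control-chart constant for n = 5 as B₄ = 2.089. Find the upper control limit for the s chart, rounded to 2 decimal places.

4.74

s̄ = (1.1 + 2.6 + 2.9 + 1.4 + 0.2 + 3.5 + 2.1 + 2.2 + 3.4 + 1.8 + 2.7 + 3.3) / 12 = 2.2667
UCL_s = B₄·s̄ = 2.089 × 2.2667 = 4.7351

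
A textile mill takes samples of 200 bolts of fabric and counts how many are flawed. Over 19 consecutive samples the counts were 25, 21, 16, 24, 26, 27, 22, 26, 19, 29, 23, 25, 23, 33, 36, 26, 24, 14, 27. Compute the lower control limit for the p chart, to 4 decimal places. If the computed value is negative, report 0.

0.0530

p̄ = Σdᵢ / (k·n) = 466 / (19 × 200) = 0.12263
LCL = p̄ − 3·√(p̄(1−p̄)/n) = 0.12263 − 3 × 0.02319 = 0.05305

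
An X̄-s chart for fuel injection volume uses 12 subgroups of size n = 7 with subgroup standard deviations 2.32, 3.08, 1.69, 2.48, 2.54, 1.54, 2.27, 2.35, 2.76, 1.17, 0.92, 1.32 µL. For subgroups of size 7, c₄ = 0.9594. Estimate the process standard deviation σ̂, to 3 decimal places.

s̄ = (2.32 + 3.08 + 1.69 + 2.48 + 2.54 + 1.54 + 2.27 + 2.35 + 2.76 + 1.17 + 0.92 + 1.32) / 12 = 2.0367
σ̂ = s̄ / c₄ = 2.0367 / 0.9594 = 2.1229

2.123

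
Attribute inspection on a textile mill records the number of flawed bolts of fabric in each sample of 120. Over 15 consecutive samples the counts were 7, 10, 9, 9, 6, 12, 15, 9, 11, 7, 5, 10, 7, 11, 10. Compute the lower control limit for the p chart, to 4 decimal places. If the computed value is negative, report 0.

p̄ = Σdᵢ / (k·n) = 138 / (15 × 120) = 0.07667
LCL = p̄ − 3·√(p̄(1−p̄)/n) = 0.07667 − 3 × 0.02429 = 0.00380

0.0038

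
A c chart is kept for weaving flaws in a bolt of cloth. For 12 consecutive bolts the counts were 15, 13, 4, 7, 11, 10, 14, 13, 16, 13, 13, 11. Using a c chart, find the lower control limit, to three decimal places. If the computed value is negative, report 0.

c̄ = (15 + 13 + 4 + 7 + 11 + 10 + 14 + 13 + 16 + 13 + 13 + 11) / 12 = 140 / 12 = 11.6667
LCL = c̄ − 3√c̄ = 11.6667 − 3 × 3.4157 = 1.4197

1.420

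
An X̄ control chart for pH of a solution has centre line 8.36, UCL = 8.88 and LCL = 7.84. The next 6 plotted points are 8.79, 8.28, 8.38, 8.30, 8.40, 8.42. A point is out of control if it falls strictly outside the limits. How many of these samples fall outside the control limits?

0

All 6 points lie within [7.84, 8.88].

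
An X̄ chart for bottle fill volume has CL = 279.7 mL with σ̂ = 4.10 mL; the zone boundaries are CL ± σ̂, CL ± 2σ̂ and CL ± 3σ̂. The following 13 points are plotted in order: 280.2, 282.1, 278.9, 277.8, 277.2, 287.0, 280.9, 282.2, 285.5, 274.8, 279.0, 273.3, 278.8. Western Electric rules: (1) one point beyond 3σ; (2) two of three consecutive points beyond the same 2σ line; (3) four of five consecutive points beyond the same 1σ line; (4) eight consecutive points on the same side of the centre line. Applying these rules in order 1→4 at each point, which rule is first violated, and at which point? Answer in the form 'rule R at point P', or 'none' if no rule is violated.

Zone of each point (C = within 1σ̂, B = 1σ̂–2σ̂, A = 2σ̂–3σ̂, * = beyond 3σ̂; sign = side of CL): 1:+C, 2:+C, 3:-C, 4:-C, 5:-C, 6:+B, 7:+C, 8:+C, 9:+B, 10:-B, 11:-C, 12:-B, 13:-C
No rule fires across all 13 points.

none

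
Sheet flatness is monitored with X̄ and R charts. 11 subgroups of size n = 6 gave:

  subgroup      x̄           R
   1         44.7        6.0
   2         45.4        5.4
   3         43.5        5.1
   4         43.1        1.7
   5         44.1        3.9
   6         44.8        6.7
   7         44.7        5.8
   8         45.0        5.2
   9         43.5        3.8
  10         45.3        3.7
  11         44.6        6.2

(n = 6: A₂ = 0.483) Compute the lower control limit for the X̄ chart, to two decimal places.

X̄̄ = (44.7 + 45.4 + 43.5 + 43.1 + 44.1 + 44.8 + 44.7 + 45.0 + 43.5 + 45.3 + 44.6) / 11 = 488.7000 / 11 = 44.4273
R̄ = (6.0 + 5.4 + 5.1 + 1.7 + 3.9 + 6.7 + 5.8 + 5.2 + 3.8 + 3.7 + 6.2) / 11 = 53.5000 / 11 = 4.8636
LCL = X̄̄ − A₂·R̄ = 44.4273 − 0.483 × 4.8636 = 42.0781

42.08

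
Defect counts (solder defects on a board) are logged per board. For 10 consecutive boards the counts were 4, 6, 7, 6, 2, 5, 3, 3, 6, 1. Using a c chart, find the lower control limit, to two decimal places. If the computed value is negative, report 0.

0.00

c̄ = (4 + 6 + 7 + 6 + 2 + 5 + 3 + 3 + 6 + 1) / 10 = 43 / 10 = 4.3000
LCL = c̄ − 3√c̄ = 4.3000 − 3 × 2.0736 = -1.9209 → 0 (cannot be negative)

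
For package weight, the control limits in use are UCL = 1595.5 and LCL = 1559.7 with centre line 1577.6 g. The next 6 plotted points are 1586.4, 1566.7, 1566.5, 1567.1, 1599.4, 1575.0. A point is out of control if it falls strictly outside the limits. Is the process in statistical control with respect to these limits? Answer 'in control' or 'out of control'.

Compare each point to [1559.7, 1595.5]: sample 5 = 1599.4 > UCL.

out of control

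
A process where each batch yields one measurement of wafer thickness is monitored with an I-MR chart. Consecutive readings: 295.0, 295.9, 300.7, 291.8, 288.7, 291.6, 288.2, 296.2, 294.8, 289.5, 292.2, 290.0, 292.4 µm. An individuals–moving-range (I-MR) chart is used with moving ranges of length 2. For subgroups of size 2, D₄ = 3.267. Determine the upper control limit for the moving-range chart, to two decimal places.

12.52

Moving ranges: 0.9, 4.8, 8.9, 3.1, 2.9, 3.4, 8.0, 1.4, 5.3, 2.7, 2.2, 2.4; M̄R̄ = 46.0000 / 12 = 3.8333
UCL_MR = D₄·M̄R̄ = 3.267 × 3.8333 = 12.5235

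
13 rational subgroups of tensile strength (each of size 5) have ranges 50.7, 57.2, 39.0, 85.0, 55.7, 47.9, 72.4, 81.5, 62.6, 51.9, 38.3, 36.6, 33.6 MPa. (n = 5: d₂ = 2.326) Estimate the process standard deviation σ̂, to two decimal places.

23.56

R̄ = (50.7 + 57.2 + 39.0 + 85.0 + 55.7 + 47.9 + 72.4 + 81.5 + 62.6 + 51.9 + 38.3 + 36.6 + 33.6) / 13 = 54.8000
σ̂ = R̄ / d₂ = 54.8000 / 2.326 = 23.5598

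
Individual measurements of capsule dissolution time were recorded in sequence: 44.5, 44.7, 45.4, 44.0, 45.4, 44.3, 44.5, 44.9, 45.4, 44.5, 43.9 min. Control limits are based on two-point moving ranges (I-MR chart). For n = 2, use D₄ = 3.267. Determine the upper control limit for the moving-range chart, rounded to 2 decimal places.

2.42

Moving ranges: 0.2, 0.7, 1.4, 1.4, 1.1, 0.2, 0.4, 0.5, 0.9, 0.6; M̄R̄ = 7.4000 / 10 = 0.7400
UCL_MR = D₄·M̄R̄ = 3.267 × 0.7400 = 2.4176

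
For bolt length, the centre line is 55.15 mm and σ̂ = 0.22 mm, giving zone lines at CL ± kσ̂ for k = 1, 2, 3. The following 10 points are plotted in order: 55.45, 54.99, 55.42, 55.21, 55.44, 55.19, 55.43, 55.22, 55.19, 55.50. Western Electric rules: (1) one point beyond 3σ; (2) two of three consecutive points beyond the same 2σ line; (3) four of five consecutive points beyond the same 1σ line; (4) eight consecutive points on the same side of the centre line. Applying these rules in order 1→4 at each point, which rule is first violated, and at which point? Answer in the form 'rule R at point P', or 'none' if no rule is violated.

rule 4 at point 10

Zone of each point (C = within 1σ̂, B = 1σ̂–2σ̂, A = 2σ̂–3σ̂, * = beyond 3σ̂; sign = side of CL): 1:+B, 2:-C, 3:+B, 4:+C, 5:+B, 6:+C, 7:+B, 8:+C, 9:+C, 10:+B
Rule 4 (eight consecutive points on the same side of the centre line) is satisfied at point 10.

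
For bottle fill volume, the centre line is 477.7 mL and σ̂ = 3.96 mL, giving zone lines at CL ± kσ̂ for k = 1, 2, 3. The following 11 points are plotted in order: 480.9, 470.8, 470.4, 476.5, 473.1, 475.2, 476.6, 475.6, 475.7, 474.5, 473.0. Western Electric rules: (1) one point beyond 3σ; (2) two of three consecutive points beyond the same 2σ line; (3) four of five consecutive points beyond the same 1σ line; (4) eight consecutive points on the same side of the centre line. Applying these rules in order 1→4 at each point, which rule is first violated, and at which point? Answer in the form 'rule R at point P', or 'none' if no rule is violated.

Zone of each point (C = within 1σ̂, B = 1σ̂–2σ̂, A = 2σ̂–3σ̂, * = beyond 3σ̂; sign = side of CL): 1:+C, 2:-B, 3:-B, 4:-C, 5:-B, 6:-C, 7:-C, 8:-C, 9:-C, 10:-C, 11:-B
Rule 4 (eight consecutive points on the same side of the centre line) is satisfied at point 9.

rule 4 at point 9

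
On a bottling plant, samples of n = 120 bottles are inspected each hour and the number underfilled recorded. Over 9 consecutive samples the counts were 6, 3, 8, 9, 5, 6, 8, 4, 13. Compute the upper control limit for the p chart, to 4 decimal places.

p̄ = Σdᵢ / (k·n) = 62 / (9 × 120) = 0.05741
UCL = p̄ + 3·√(p̄(1−p̄)/n) = 0.05741 + 3 × √(0.05741×0.94259/120) = 0.05741 + 3 × 0.02124 = 0.12111

0.1211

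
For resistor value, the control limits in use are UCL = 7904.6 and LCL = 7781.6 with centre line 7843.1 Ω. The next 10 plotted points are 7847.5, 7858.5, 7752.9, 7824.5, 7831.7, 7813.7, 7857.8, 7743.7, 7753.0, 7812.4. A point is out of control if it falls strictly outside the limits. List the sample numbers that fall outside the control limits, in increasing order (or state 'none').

Compare each point to [7781.6, 7904.6]: sample 3 = 7752.9 < LCL; sample 8 = 7743.7 < LCL; sample 9 = 7753.0 < LCL.

3, 8, 9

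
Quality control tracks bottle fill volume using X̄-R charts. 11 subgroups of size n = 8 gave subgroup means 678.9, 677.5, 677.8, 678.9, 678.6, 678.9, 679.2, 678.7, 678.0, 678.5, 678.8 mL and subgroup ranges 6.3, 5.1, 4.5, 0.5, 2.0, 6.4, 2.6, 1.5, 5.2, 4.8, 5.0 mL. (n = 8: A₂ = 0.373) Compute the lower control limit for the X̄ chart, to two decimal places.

X̄̄ = (678.9 + 677.5 + 677.8 + 678.9 + 678.6 + 678.9 + 679.2 + 678.7 + 678.0 + 678.5 + 678.8) / 11 = 7463.8000 / 11 = 678.5273
R̄ = (6.3 + 5.1 + 4.5 + 0.5 + 2.0 + 6.4 + 2.6 + 1.5 + 5.2 + 4.8 + 5.0) / 11 = 43.9000 / 11 = 3.9909
LCL = X̄̄ − A₂·R̄ = 678.5273 − 0.373 × 3.9909 = 677.0387

677.04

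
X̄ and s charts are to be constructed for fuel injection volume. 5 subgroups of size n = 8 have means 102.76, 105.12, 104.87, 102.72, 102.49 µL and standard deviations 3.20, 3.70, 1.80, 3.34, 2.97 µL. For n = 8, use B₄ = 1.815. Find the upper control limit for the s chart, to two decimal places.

s̄ = (3.20 + 3.70 + 1.80 + 3.34 + 2.97) / 5 = 3.0020
UCL_s = B₄·s̄ = 1.815 × 3.0020 = 5.4486

5.45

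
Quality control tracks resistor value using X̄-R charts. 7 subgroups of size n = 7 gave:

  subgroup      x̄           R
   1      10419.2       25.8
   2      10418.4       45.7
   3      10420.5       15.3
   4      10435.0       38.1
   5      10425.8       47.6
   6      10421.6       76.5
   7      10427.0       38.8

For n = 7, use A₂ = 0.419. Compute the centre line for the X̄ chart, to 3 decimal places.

10423.929

X̄̄ = (10419.2 + 10418.4 + 10420.5 + 10435.0 + 10425.8 + 10421.6 + 10427.0) / 7 = 72967.5000 / 7 = 10423.9286
CL = X̄̄ = 10423.9286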